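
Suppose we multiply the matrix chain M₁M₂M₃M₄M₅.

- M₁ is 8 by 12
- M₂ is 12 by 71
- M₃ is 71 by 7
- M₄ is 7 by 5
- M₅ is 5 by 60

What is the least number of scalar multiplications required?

9264

Adjacent pairs: M₁M₂ = 8·12·71 = 6816; M₂M₃ = 12·71·7 = 5964; M₃M₄ = 71·7·5 = 2485; M₄M₅ = 7·5·60 = 2100.
Length 3: M₁..M₃: k=1: 0+5964+8·12·7=6636; k=2: 6816+0+8·71·7=10792 → min 6636 | M₂..M₄: k=2: 0+2485+12·71·5=6745; k=3: 5964+0+12·7·5=6384 → min 6384 | M₃..M₅: k=3: 0+2100+71·7·60=31920; k=4: 2485+0+71·5·60=23785 → min 23785.
Length 4: M₁..M₄: k=1: 0+6384+8·12·5=6864; k=2: 6816+2485+8·71·5=12141; k=3: 6636+0+8·7·5=6916 → min 6864 | M₂..M₅: k=2: 0+23785+12·71·60=74905; k=3: 5964+2100+12·7·60=13104; k=4: 6384+0+12·5·60=9984 → min 9984.
Length 5: M₁..M₅: k=1: 0+9984+8·12·60=15744; k=2: 6816+23785+8·71·60=64681; k=3: 6636+2100+8·7·60=12096; k=4: 6864+0+8·5·60=9264 → min 9264.
Optimal order: ((M₁((M₂M₃)M₄))M₅) with cost 9264.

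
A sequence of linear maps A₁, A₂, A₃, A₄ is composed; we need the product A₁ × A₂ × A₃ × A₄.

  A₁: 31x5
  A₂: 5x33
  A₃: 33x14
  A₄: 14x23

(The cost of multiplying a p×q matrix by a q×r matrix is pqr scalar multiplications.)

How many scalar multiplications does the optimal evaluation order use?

7485

Adjacent pairs: A₁A₂ = 31·5·33 = 5115; A₂A₃ = 5·33·14 = 2310; A₃A₄ = 33·14·23 = 10626.
Length 3: A₁..A₃: k=1: 0+2310+31·5·14=4480; k=2: 5115+0+31·33·14=19437 → min 4480 | A₂..A₄: k=2: 0+10626+5·33·23=14421; k=3: 2310+0+5·14·23=3920 → min 3920.
Length 4: A₁..A₄: k=1: 0+3920+31·5·23=7485; k=2: 5115+10626+31·33·23=39270; k=3: 4480+0+31·14·23=14462 → min 7485.
Optimal order: (A₁ × ((A₂ × A₃) × A₄)) with cost 7485.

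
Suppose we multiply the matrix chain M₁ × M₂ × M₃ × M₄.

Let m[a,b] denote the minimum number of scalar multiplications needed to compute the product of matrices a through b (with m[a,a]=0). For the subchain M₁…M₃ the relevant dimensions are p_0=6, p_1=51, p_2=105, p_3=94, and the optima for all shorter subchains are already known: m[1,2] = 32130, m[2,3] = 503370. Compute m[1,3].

91350

m[1,3] = min over k∈[1,2] of m[1,k]+m[k+1,3]+p_{0}·p_k·p_{3}.
k=1: 0 + 503370 + 6·51·94 = 532134; k=2: 32130 + 0 + 6·105·94 = 91350.
Minimum: 91350 at k=2.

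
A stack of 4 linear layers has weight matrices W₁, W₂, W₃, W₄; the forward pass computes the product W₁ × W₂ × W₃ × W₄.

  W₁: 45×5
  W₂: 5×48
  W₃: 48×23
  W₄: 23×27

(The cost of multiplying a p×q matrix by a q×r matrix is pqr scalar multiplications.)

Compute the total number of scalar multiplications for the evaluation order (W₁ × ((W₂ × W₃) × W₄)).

14700

(W₂ × W₃): 5×48 by 48×23 → 5×23, cost 5·48·23 = 5520
((W₂ × W₃) × W₄): 5×23 by 23×27 → 5×27, cost 5·23·27 = 3105; cumulative 8625
(W₁ × ((W₂ × W₃) × W₄)): 45×5 by 5×27 → 45×27, cost 45·5·27 = 6075; cumulative 14700
Total: 14700 scalar multiplications.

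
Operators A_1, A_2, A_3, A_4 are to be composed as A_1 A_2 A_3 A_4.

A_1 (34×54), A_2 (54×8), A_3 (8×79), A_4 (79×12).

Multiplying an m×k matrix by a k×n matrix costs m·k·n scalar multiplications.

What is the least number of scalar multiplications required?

25536

Adjacent pairs: A_1A_2 = 34·54·8 = 14688; A_2A_3 = 54·8·79 = 34128; A_3A_4 = 8·79·12 = 7584.
Length 3: A_1..A_3: k=1: 0+34128+34·54·79=179172; k=2: 14688+0+34·8·79=36176 → min 36176 | A_2..A_4: k=2: 0+7584+54·8·12=12768; k=3: 34128+0+54·79·12=85320 → min 12768.
Length 4: A_1..A_4: k=1: 0+12768+34·54·12=34800; k=2: 14688+7584+34·8·12=25536; k=3: 36176+0+34·79·12=68408 → min 25536.
Optimal order: ((A_1 A_2) (A_3 A_4)) with cost 25536.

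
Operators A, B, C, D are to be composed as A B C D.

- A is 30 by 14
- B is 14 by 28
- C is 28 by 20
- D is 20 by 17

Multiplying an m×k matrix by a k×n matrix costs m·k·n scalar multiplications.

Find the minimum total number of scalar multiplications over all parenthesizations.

Adjacent pairs: AB = 30·14·28 = 11760; BC = 14·28·20 = 7840; CD = 28·20·17 = 9520.
Length 3: A..C: k=1: 0+7840+30·14·20=16240; k=2: 11760+0+30·28·20=28560 → min 16240 | B..D: k=2: 0+9520+14·28·17=16184; k=3: 7840+0+14·20·17=12600 → min 12600.
Length 4: A..D: k=1: 0+12600+30·14·17=19740; k=2: 11760+9520+30·28·17=35560; k=3: 16240+0+30·20·17=26440 → min 19740.
Optimal order: (A ((B C) D)) with cost 19740.

19740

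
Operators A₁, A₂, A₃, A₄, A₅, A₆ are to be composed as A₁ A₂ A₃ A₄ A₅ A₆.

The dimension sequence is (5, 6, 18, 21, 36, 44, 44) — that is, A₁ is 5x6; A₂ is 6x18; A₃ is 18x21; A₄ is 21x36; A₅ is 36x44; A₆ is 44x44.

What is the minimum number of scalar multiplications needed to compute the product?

Adjacent pairs: A₁A₂ = 5·6·18 = 540; A₂A₃ = 6·18·21 = 2268; A₃A₄ = 18·21·36 = 13608; A₄A₅ = 21·36·44 = 33264; A₅A₆ = 36·44·44 = 69696.
Length 3: A₁..A₃: k=1: 0+2268+5·6·21=2898; k=2: 540+0+5·18·21=2430 → min 2430 | A₂..A₄: k=2: 0+13608+6·18·36=17496; k=3: 2268+0+6·21·36=6804 → min 6804 | A₃..A₅: k=3: 0+33264+18·21·44=49896; k=4: 13608+0+18·36·44=42120 → min 42120 | A₄..A₆: k=4: 0+69696+21·36·44=102960; k=5: 33264+0+21·44·44=73920 → min 73920.
Length 4: A₁..A₄: k=1: 0+6804+5·6·36=7884; k=2: 540+13608+5·18·36=17388; k=3: 2430+0+5·21·36=6210 → min 6210 | A₂..A₅: k=2: 0+42120+6·18·44=46872; k=3: 2268+33264+6·21·44=41076; k=4: 6804+0+6·36·44=16308 → min 16308 | A₃..A₆: k=3: 0+73920+18·21·44=90552; k=4: 13608+69696+18·36·44=111816; k=5: 42120+0+18·44·44=76968 → min 76968.
Length 5: A₁..A₅: k=1: 0+16308+5·6·44=17628; k=2: 540+42120+5·18·44=46620; k=3: 2430+33264+5·21·44=40314; k=4: 6210+0+5·36·44=14130 → min 14130 | A₂..A₆: k=2: 0+76968+6·18·44=81720; k=3: 2268+73920+6·21·44=81732; k=4: 6804+69696+6·36·44=86004; k=5: 16308+0+6·44·44=27924 → min 27924.
Length 6: A₁..A₆: k=1: 0+27924+5·6·44=29244; k=2: 540+76968+5·18·44=81468; k=3: 2430+73920+5·21·44=80970; k=4: 6210+69696+5·36·44=83826; k=5: 14130+0+5·44·44=23810 → min 23810.
Optimal order: (((((A₁ A₂) A₃) A₄) A₅) A₆) with cost 23810.

23810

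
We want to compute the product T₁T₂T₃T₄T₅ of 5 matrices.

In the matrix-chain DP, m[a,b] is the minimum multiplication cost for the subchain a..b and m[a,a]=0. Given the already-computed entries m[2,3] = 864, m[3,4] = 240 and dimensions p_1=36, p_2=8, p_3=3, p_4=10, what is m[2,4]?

1944

m[2,4] = min over k∈[2,3] of m[2,k]+m[k+1,4]+p_{1}·p_k·p_{4}.
k=2: 0 + 240 + 36·8·10 = 3120; k=3: 864 + 0 + 36·3·10 = 1944.
Minimum: 1944 at k=3.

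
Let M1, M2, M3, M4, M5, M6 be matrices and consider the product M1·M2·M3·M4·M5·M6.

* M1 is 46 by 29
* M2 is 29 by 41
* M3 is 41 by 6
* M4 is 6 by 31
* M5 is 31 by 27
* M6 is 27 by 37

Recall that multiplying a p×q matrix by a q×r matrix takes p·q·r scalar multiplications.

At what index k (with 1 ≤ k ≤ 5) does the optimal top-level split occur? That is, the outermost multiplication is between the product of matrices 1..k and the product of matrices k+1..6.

3

Adjacent pairs: M1M2 = 46·29·41 = 54694; M2M3 = 29·41·6 = 7134; M3M4 = 41·6·31 = 7626; M4M5 = 6·31·27 = 5022; M5M6 = 31·27·37 = 30969.
Length 3: M1..M3: k=1: 0+7134+46·29·6=15138; k=2: 54694+0+46·41·6=66010 → min 15138 | M2..M4: k=2: 0+7626+29·41·31=44485; k=3: 7134+0+29·6·31=12528 → min 12528 | M3..M5: k=3: 0+5022+41·6·27=11664; k=4: 7626+0+41·31·27=41943 → min 11664 | M4..M6: k=4: 0+30969+6·31·37=37851; k=5: 5022+0+6·27·37=11016 → min 11016.
Length 4: M1..M4: k=1: 0+12528+46·29·31=53882; k=2: 54694+7626+46·41·31=120786; k=3: 15138+0+46·6·31=23694 → min 23694 | M2..M5: k=2: 0+11664+29·41·27=43767; k=3: 7134+5022+29·6·27=16854; k=4: 12528+0+29·31·27=36801 → min 16854 | M3..M6: k=3: 0+11016+41·6·37=20118; k=4: 7626+30969+41·31·37=85622; k=5: 11664+0+41·27·37=52623 → min 20118.
Length 5: M1..M5: k=1: 0+16854+46·29·27=52872; k=2: 54694+11664+46·41·27=117280; k=3: 15138+5022+46·6·27=27612; k=4: 23694+0+46·31·27=62196 → min 27612 | M2..M6: k=2: 0+20118+29·41·37=64111; k=3: 7134+11016+29·6·37=24588; k=4: 12528+30969+29·31·37=76760; k=5: 16854+0+29·27·37=45825 → min 24588.
Top-level splits: k=1: (M1..M1)·(M2..M6) → 0+24588+46·29·37 = 73946; k=2: (M1..M2)·(M3..M6) → 54694+20118+46·41·37 = 144594; k=3: (M1..M3)·(M4..M6) → 15138+11016+46·6·37 = 36366; k=4: (M1..M4)·(M5..M6) → 23694+30969+46·31·37 = 107425; k=5: (M1..M5)·(M6..M6) → 27612+0+46·27·37 = 73566.
Best split is after M3, i.e. k = 3.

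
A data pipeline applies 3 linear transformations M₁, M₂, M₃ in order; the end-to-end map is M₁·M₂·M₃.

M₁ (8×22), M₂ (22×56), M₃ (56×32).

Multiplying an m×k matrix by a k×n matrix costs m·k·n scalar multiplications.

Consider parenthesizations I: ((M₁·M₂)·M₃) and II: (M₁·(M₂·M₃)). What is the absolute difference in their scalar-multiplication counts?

20864

Order I = ((M₁·M₂)·M₃): (M₁·M₂): 8×22 by 22×56 → 8×56, cost 8·22·56 = 9856; ((M₁·M₂)·M₃): 8×56 by 56×32 → 8×32, cost 8·56·32 = 14336; cumulative 24192. Total 24192.
Order II = (M₁·(M₂·M₃)): (M₂·M₃): 22×56 by 56×32 → 22×32, cost 22·56·32 = 39424; (M₁·(M₂·M₃)): 8×22 by 22×32 → 8×32, cost 8·22·32 = 5632; cumulative 45056. Total 45056.
Difference: |24192 − 45056| = 20864.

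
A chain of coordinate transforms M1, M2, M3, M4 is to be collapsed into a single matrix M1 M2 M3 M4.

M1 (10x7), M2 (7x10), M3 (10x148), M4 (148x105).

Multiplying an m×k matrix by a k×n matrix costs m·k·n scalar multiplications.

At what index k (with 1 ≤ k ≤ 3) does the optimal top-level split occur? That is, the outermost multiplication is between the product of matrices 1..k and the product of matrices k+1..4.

Adjacent pairs: M1M2 = 10·7·10 = 700; M2M3 = 7·10·148 = 10360; M3M4 = 10·148·105 = 155400.
Length 3: M1..M3: k=1: 0+10360+10·7·148=20720; k=2: 700+0+10·10·148=15500 → min 15500 | M2..M4: k=2: 0+155400+7·10·105=162750; k=3: 10360+0+7·148·105=119140 → min 119140.
Top-level splits: k=1: (M1..M1)·(M2..M4) → 0+119140+10·7·105 = 126490; k=2: (M1..M2)·(M3..M4) → 700+155400+10·10·105 = 166600; k=3: (M1..M3)·(M4..M4) → 15500+0+10·148·105 = 170900.
Best split is after M1, i.e. k = 1.

1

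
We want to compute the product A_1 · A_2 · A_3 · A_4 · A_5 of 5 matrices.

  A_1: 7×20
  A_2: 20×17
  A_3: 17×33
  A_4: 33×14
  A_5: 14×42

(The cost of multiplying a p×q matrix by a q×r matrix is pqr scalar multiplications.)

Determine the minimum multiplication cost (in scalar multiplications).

Adjacent pairs: A_1A_2 = 7·20·17 = 2380; A_2A_3 = 20·17·33 = 11220; A_3A_4 = 17·33·14 = 7854; A_4A_5 = 33·14·42 = 19404.
Length 3: A_1..A_3: k=1: 0+11220+7·20·33=15840; k=2: 2380+0+7·17·33=6307 → min 6307 | A_2..A_4: k=2: 0+7854+20·17·14=12614; k=3: 11220+0+20·33·14=20460 → min 12614 | A_3..A_5: k=3: 0+19404+17·33·42=42966; k=4: 7854+0+17·14·42=17850 → min 17850.
Length 4: A_1..A_4: k=1: 0+12614+7·20·14=14574; k=2: 2380+7854+7·17·14=11900; k=3: 6307+0+7·33·14=9541 → min 9541 | A_2..A_5: k=2: 0+17850+20·17·42=32130; k=3: 11220+19404+20·33·42=58344; k=4: 12614+0+20·14·42=24374 → min 24374.
Length 5: A_1..A_5: k=1: 0+24374+7·20·42=30254; k=2: 2380+17850+7·17·42=25228; k=3: 6307+19404+7·33·42=35413; k=4: 9541+0+7·14·42=13657 → min 13657.
Optimal order: ((((A_1 · A_2) · A_3) · A_4) · A_5) with cost 13657.

13657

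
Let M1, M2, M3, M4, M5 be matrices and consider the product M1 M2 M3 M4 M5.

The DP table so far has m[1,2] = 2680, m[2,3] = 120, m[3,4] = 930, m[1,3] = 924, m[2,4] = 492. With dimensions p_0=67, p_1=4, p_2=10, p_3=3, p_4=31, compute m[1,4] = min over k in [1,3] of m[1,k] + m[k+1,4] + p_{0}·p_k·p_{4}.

m[1,4] = min over k∈[1,3] of m[1,k]+m[k+1,4]+p_{0}·p_k·p_{4}.
k=1: 0 + 492 + 67·4·31 = 8800; k=2: 2680 + 930 + 67·10·31 = 24380; k=3: 924 + 0 + 67·3·31 = 7155.
Minimum: 7155 at k=3.

7155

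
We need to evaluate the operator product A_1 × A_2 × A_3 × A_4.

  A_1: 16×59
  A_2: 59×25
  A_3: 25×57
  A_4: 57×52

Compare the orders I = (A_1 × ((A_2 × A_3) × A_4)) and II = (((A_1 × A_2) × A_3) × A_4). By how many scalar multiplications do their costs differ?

214215

Order I = (A_1 × ((A_2 × A_3) × A_4)): (A_2 × A_3): 59×25 by 25×57 → 59×57, cost 59·25·57 = 84075; ((A_2 × A_3) × A_4): 59×57 by 57×52 → 59×52, cost 59·57·52 = 174876; cumulative 258951; (A_1 × ((A_2 × A_3) × A_4)): 16×59 by 59×52 → 16×52, cost 16·59·52 = 49088; cumulative 308039. Total 308039.
Order II = (((A_1 × A_2) × A_3) × A_4): (A_1 × A_2): 16×59 by 59×25 → 16×25, cost 16·59·25 = 23600; ((A_1 × A_2) × A_3): 16×25 by 25×57 → 16×57, cost 16·25·57 = 22800; cumulative 46400; (((A_1 × A_2) × A_3) × A_4): 16×57 by 57×52 → 16×52, cost 16·57·52 = 47424; cumulative 93824. Total 93824.
Difference: |308039 − 93824| = 214215.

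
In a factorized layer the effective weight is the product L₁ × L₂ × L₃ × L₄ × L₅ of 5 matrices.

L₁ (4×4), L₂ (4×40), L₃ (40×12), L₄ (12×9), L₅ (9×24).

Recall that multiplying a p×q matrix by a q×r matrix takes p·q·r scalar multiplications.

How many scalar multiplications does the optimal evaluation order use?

Adjacent pairs: L₁L₂ = 4·4·40 = 640; L₂L₃ = 4·40·12 = 1920; L₃L₄ = 40·12·9 = 4320; L₄L₅ = 12·9·24 = 2592.
Length 3: L₁..L₃: k=1: 0+1920+4·4·12=2112; k=2: 640+0+4·40·12=2560 → min 2112 | L₂..L₄: k=2: 0+4320+4·40·9=5760; k=3: 1920+0+4·12·9=2352 → min 2352 | L₃..L₅: k=3: 0+2592+40·12·24=14112; k=4: 4320+0+40·9·24=12960 → min 12960.
Length 4: L₁..L₄: k=1: 0+2352+4·4·9=2496; k=2: 640+4320+4·40·9=6400; k=3: 2112+0+4·12·9=2544 → min 2496 | L₂..L₅: k=2: 0+12960+4·40·24=16800; k=3: 1920+2592+4·12·24=5664; k=4: 2352+0+4·9·24=3216 → min 3216.
Length 5: L₁..L₅: k=1: 0+3216+4·4·24=3600; k=2: 640+12960+4·40·24=17440; k=3: 2112+2592+4·12·24=5856; k=4: 2496+0+4·9·24=3360 → min 3360.
Optimal order: ((L₁ × ((L₂ × L₃) × L₄)) × L₅) with cost 3360.

3360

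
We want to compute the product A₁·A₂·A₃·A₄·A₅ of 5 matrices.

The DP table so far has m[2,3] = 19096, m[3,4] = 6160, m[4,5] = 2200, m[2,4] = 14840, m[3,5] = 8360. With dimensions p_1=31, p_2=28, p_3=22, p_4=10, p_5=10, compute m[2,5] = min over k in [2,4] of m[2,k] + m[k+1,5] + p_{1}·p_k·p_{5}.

m[2,5] = min over k∈[2,4] of m[2,k]+m[k+1,5]+p_{1}·p_k·p_{5}.
k=2: 0 + 8360 + 31·28·10 = 17040; k=3: 19096 + 2200 + 31·22·10 = 28116; k=4: 14840 + 0 + 31·10·10 = 17940.
Minimum: 17040 at k=2.

17040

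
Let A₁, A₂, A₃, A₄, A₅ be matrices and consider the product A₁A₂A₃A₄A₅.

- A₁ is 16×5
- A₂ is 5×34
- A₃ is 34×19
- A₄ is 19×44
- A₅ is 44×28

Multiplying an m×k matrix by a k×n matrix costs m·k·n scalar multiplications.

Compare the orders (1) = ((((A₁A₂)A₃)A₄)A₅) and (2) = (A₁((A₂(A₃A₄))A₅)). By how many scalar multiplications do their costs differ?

Order (1) = ((((A₁A₂)A₃)A₄)A₅): (A₁A₂): 16×5 by 5×34 → 16×34, cost 16·5·34 = 2720; ((A₁A₂)A₃): 16×34 by 34×19 → 16×19, cost 16·34·19 = 10336; cumulative 13056; (((A₁A₂)A₃)A₄): 16×19 by 19×44 → 16×44, cost 16·19·44 = 13376; cumulative 26432; ((((A₁A₂)A₃)A₄)A₅): 16×44 by 44×28 → 16×28, cost 16·44·28 = 19712; cumulative 46144. Total 46144.
Order (2) = (A₁((A₂(A₃A₄))A₅)): (A₃A₄): 34×19 by 19×44 → 34×44, cost 34·19·44 = 28424; (A₂(A₃A₄)): 5×34 by 34×44 → 5×44, cost 5·34·44 = 7480; cumulative 35904; ((A₂(A₃A₄))A₅): 5×44 by 44×28 → 5×28, cost 5·44·28 = 6160; cumulative 42064; (A₁((A₂(A₃A₄))A₅)): 16×5 by 5×28 → 16×28, cost 16·5·28 = 2240; cumulative 44304. Total 44304.
Difference: |46144 − 44304| = 1840.

1840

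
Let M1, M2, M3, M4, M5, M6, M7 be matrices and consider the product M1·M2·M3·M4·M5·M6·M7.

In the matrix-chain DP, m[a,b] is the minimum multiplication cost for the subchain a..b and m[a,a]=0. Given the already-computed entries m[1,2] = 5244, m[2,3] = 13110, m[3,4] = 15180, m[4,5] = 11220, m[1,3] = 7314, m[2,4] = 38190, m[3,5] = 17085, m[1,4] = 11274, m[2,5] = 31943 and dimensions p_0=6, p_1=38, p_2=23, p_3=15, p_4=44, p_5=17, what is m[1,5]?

m[1,5] = min over k∈[1,4] of m[1,k]+m[k+1,5]+p_{0}·p_k·p_{5}.
k=1: 0 + 31943 + 6·38·17 = 35819; k=2: 5244 + 17085 + 6·23·17 = 24675; k=3: 7314 + 11220 + 6·15·17 = 20064; k=4: 11274 + 0 + 6·44·17 = 15762.
Minimum: 15762 at k=4.

15762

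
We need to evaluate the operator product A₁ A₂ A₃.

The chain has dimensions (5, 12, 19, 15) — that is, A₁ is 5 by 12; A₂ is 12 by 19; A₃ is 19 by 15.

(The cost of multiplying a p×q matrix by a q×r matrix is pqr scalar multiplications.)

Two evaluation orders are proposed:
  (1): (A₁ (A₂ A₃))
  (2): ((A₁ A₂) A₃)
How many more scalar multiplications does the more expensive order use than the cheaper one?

Order (1) = (A₁ (A₂ A₃)): (A₂ A₃): 12×19 by 19×15 → 12×15, cost 12·19·15 = 3420; (A₁ (A₂ A₃)): 5×12 by 12×15 → 5×15, cost 5·12·15 = 900; cumulative 4320. Total 4320.
Order (2) = ((A₁ A₂) A₃): (A₁ A₂): 5×12 by 12×19 → 5×19, cost 5·12·19 = 1140; ((A₁ A₂) A₃): 5×19 by 19×15 → 5×15, cost 5·19·15 = 1425; cumulative 2565. Total 2565.
Difference: |4320 − 2565| = 1755.

1755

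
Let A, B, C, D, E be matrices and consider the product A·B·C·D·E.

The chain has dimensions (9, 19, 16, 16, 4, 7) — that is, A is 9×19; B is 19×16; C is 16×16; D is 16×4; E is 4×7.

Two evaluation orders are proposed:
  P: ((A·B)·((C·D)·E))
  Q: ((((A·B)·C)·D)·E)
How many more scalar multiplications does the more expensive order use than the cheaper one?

Order P = ((A·B)·((C·D)·E)): (A·B): 9×19 by 19×16 → 9×16, cost 9·19·16 = 2736; (C·D): 16×16 by 16×4 → 16×4, cost 16·16·4 = 1024; ((C·D)·E): 16×4 by 4×7 → 16×7, cost 16·4·7 = 448; cumulative 1472; ((A·B)·((C·D)·E)): 9×16 by 16×7 → 9×7, cost 9·16·7 = 1008; cumulative 5216. Total 5216.
Order Q = ((((A·B)·C)·D)·E): (A·B): 9×19 by 19×16 → 9×16, cost 9·19·16 = 2736; ((A·B)·C): 9×16 by 16×16 → 9×16, cost 9·16·16 = 2304; cumulative 5040; (((A·B)·C)·D): 9×16 by 16×4 → 9×4, cost 9·16·4 = 576; cumulative 5616; ((((A·B)·C)·D)·E): 9×4 by 4×7 → 9×7, cost 9·4·7 = 252; cumulative 5868. Total 5868.
Difference: |5216 − 5868| = 652.

652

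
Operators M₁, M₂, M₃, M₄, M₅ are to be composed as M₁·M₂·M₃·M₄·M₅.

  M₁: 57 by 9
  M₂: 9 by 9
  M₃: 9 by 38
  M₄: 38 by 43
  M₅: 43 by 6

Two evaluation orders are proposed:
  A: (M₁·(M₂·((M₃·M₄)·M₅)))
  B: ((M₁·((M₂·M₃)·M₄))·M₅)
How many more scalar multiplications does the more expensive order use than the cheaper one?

33957

Order A = (M₁·(M₂·((M₃·M₄)·M₅))): (M₃·M₄): 9×38 by 38×43 → 9×43, cost 9·38·43 = 14706; ((M₃·M₄)·M₅): 9×43 by 43×6 → 9×6, cost 9·43·6 = 2322; cumulative 17028; (M₂·((M₃·M₄)·M₅)): 9×9 by 9×6 → 9×6, cost 9·9·6 = 486; cumulative 17514; (M₁·(M₂·((M₃·M₄)·M₅))): 57×9 by 9×6 → 57×6, cost 57·9·6 = 3078; cumulative 20592. Total 20592.
Order B = ((M₁·((M₂·M₃)·M₄))·M₅): (M₂·M₃): 9×9 by 9×38 → 9×38, cost 9·9·38 = 3078; ((M₂·M₃)·M₄): 9×38 by 38×43 → 9×43, cost 9·38·43 = 14706; cumulative 17784; (M₁·((M₂·M₃)·M₄)): 57×9 by 9×43 → 57×43, cost 57·9·43 = 22059; cumulative 39843; ((M₁·((M₂·M₃)·M₄))·M₅): 57×43 by 43×6 → 57×6, cost 57·43·6 = 14706; cumulative 54549. Total 54549.
Difference: |20592 − 54549| = 33957.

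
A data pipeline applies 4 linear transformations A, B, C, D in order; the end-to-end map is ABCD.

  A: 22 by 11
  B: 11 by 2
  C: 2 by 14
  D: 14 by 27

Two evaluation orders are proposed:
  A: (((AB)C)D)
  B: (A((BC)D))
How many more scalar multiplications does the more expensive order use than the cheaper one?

Order A = (((AB)C)D): (AB): 22×11 by 11×2 → 22×2, cost 22·11·2 = 484; ((AB)C): 22×2 by 2×14 → 22×14, cost 22·2·14 = 616; cumulative 1100; (((AB)C)D): 22×14 by 14×27 → 22×27, cost 22·14·27 = 8316; cumulative 9416. Total 9416.
Order B = (A((BC)D)): (BC): 11×2 by 2×14 → 11×14, cost 11·2·14 = 308; ((BC)D): 11×14 by 14×27 → 11×27, cost 11·14·27 = 4158; cumulative 4466; (A((BC)D)): 22×11 by 11×27 → 22×27, cost 22·11·27 = 6534; cumulative 11000. Total 11000.
Difference: |9416 − 11000| = 1584.

1584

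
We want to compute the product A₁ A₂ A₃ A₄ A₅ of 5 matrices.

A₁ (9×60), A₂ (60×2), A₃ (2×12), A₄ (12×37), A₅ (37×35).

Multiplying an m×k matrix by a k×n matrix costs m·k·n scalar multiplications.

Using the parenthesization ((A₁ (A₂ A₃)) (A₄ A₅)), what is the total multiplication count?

(A₂ A₃): 60×2 by 2×12 → 60×12, cost 60·2·12 = 1440
(A₁ (A₂ A₃)): 9×60 by 60×12 → 9×12, cost 9·60·12 = 6480; cumulative 7920
(A₄ A₅): 12×37 by 37×35 → 12×35, cost 12·37·35 = 15540
((A₁ (A₂ A₃)) (A₄ A₅)): 9×12 by 12×35 → 9×35, cost 9·12·35 = 3780; cumulative 27240
Total: 27240 scalar multiplications.

27240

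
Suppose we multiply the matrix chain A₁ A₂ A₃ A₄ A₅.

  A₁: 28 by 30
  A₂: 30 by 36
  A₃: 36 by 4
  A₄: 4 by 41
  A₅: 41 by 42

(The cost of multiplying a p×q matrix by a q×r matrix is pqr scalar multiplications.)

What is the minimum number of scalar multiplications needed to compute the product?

19272

Adjacent pairs: A₁A₂ = 28·30·36 = 30240; A₂A₃ = 30·36·4 = 4320; A₃A₄ = 36·4·41 = 5904; A₄A₅ = 4·41·42 = 6888.
Length 3: A₁..A₃: k=1: 0+4320+28·30·4=7680; k=2: 30240+0+28·36·4=34272 → min 7680 | A₂..A₄: k=2: 0+5904+30·36·41=50184; k=3: 4320+0+30·4·41=9240 → min 9240 | A₃..A₅: k=3: 0+6888+36·4·42=12936; k=4: 5904+0+36·41·42=67896 → min 12936.
Length 4: A₁..A₄: k=1: 0+9240+28·30·41=43680; k=2: 30240+5904+28·36·41=77472; k=3: 7680+0+28·4·41=12272 → min 12272 | A₂..A₅: k=2: 0+12936+30·36·42=58296; k=3: 4320+6888+30·4·42=16248; k=4: 9240+0+30·41·42=60900 → min 16248.
Length 5: A₁..A₅: k=1: 0+16248+28·30·42=51528; k=2: 30240+12936+28·36·42=85512; k=3: 7680+6888+28·4·42=19272; k=4: 12272+0+28·41·42=60488 → min 19272.
Optimal order: ((A₁ (A₂ A₃)) (A₄ A₅)) with cost 19272.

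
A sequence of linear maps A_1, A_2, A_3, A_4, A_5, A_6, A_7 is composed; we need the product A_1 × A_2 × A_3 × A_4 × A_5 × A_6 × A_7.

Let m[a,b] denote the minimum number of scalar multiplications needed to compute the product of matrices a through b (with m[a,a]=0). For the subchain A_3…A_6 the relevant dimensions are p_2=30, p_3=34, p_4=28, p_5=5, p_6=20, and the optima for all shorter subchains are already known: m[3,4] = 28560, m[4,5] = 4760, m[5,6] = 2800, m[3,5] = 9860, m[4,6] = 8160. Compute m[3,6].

12860

m[3,6] = min over k∈[3,5] of m[3,k]+m[k+1,6]+p_{2}·p_k·p_{6}.
k=3: 0 + 8160 + 30·34·20 = 28560; k=4: 28560 + 2800 + 30·28·20 = 48160; k=5: 9860 + 0 + 30·5·20 = 12860.
Minimum: 12860 at k=5.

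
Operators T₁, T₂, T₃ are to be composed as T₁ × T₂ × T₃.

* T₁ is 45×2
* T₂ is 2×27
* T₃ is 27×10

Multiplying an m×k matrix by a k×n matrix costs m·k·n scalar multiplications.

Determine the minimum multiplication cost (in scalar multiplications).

Order (T₁ × (T₂ × T₃)): (T₂ × T₃): 2×27 by 27×10 → 2×10, cost 2·27·10 = 540; (T₁ × (T₂ × T₃)): 45×2 by 2×10 → 45×10, cost 45·2·10 = 900; cumulative 1440. Total 1440.
Order ((T₁ × T₂) × T₃): (T₁ × T₂): 45×2 by 2×27 → 45×27, cost 45·2·27 = 2430; ((T₁ × T₂) × T₃): 45×27 by 27×10 → 45×10, cost 45·27·10 = 12150; cumulative 14580. Total 14580.
Minimum: 1440.

1440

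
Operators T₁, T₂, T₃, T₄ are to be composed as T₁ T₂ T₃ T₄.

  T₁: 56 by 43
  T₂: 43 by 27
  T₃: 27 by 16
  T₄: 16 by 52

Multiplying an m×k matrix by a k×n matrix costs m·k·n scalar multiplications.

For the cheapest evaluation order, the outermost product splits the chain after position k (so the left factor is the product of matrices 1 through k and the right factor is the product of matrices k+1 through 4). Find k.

Adjacent pairs: T₁T₂ = 56·43·27 = 65016; T₂T₃ = 43·27·16 = 18576; T₃T₄ = 27·16·52 = 22464.
Length 3: T₁..T₃: k=1: 0+18576+56·43·16=57104; k=2: 65016+0+56·27·16=89208 → min 57104 | T₂..T₄: k=2: 0+22464+43·27·52=82836; k=3: 18576+0+43·16·52=54352 → min 54352.
Top-level splits: k=1: (T₁..T₁)·(T₂..T₄) → 0+54352+56·43·52 = 179568; k=2: (T₁..T₂)·(T₃..T₄) → 65016+22464+56·27·52 = 166104; k=3: (T₁..T₃)·(T₄..T₄) → 57104+0+56·16·52 = 103696.
Best split is after T₃, i.e. k = 3.

3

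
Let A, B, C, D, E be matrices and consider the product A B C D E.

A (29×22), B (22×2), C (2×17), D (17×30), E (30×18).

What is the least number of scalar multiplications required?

Adjacent pairs: AB = 29·22·2 = 1276; BC = 22·2·17 = 748; CD = 2·17·30 = 1020; DE = 17·30·18 = 9180.
Length 3: A..C: k=1: 0+748+29·22·17=11594; k=2: 1276+0+29·2·17=2262 → min 2262 | B..D: k=2: 0+1020+22·2·30=2340; k=3: 748+0+22·17·30=11968 → min 2340 | C..E: k=3: 0+9180+2·17·18=9792; k=4: 1020+0+2·30·18=2100 → min 2100.
Length 4: A..D: k=1: 0+2340+29·22·30=21480; k=2: 1276+1020+29·2·30=4036; k=3: 2262+0+29·17·30=17052 → min 4036 | B..E: k=2: 0+2100+22·2·18=2892; k=3: 748+9180+22·17·18=16660; k=4: 2340+0+22·30·18=14220 → min 2892.
Length 5: A..E: k=1: 0+2892+29·22·18=14376; k=2: 1276+2100+29·2·18=4420; k=3: 2262+9180+29·17·18=20316; k=4: 4036+0+29·30·18=19696 → min 4420.
Optimal order: ((A B) ((C D) E)) with cost 4420.

4420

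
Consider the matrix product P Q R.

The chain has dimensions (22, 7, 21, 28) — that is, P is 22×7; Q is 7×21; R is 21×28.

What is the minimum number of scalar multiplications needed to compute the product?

Order (P (Q R)): (Q R): 7×21 by 21×28 → 7×28, cost 7·21·28 = 4116; (P (Q R)): 22×7 by 7×28 → 22×28, cost 22·7·28 = 4312; cumulative 8428. Total 8428.
Order ((P Q) R): (P Q): 22×7 by 7×21 → 22×21, cost 22·7·21 = 3234; ((P Q) R): 22×21 by 21×28 → 22×28, cost 22·21·28 = 12936; cumulative 16170. Total 16170.
Minimum: 8428.

8428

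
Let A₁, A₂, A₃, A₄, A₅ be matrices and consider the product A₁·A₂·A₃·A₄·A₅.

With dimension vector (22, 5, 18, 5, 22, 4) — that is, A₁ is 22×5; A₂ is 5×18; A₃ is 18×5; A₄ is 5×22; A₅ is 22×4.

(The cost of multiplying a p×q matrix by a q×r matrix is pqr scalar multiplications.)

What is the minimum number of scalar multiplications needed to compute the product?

Adjacent pairs: A₁A₂ = 22·5·18 = 1980; A₂A₃ = 5·18·5 = 450; A₃A₄ = 18·5·22 = 1980; A₄A₅ = 5·22·4 = 440.
Length 3: A₁..A₃: k=1: 0+450+22·5·5=1000; k=2: 1980+0+22·18·5=3960 → min 1000 | A₂..A₄: k=2: 0+1980+5·18·22=3960; k=3: 450+0+5·5·22=1000 → min 1000 | A₃..A₅: k=3: 0+440+18·5·4=800; k=4: 1980+0+18·22·4=3564 → min 800.
Length 4: A₁..A₄: k=1: 0+1000+22·5·22=3420; k=2: 1980+1980+22·18·22=12672; k=3: 1000+0+22·5·22=3420 → min 3420 | A₂..A₅: k=2: 0+800+5·18·4=1160; k=3: 450+440+5·5·4=990; k=4: 1000+0+5·22·4=1440 → min 990.
Length 5: A₁..A₅: k=1: 0+990+22·5·4=1430; k=2: 1980+800+22·18·4=4364; k=3: 1000+440+22·5·4=1880; k=4: 3420+0+22·22·4=5356 → min 1430.
Optimal order: (A₁·((A₂·A₃)·(A₄·A₅))) with cost 1430.

1430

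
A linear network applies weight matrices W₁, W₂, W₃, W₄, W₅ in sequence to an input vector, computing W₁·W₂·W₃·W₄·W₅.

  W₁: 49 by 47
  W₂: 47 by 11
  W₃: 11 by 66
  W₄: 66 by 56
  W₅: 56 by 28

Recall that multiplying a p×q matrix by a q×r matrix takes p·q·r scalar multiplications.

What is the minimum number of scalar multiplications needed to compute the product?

98329

Adjacent pairs: W₁W₂ = 49·47·11 = 25333; W₂W₃ = 47·11·66 = 34122; W₃W₄ = 11·66·56 = 40656; W₄W₅ = 66·56·28 = 103488.
Length 3: W₁..W₃: k=1: 0+34122+49·47·66=186120; k=2: 25333+0+49·11·66=60907 → min 60907 | W₂..W₄: k=2: 0+40656+47·11·56=69608; k=3: 34122+0+47·66·56=207834 → min 69608 | W₃..W₅: k=3: 0+103488+11·66·28=123816; k=4: 40656+0+11·56·28=57904 → min 57904.
Length 4: W₁..W₄: k=1: 0+69608+49·47·56=198576; k=2: 25333+40656+49·11·56=96173; k=3: 60907+0+49·66·56=242011 → min 96173 | W₂..W₅: k=2: 0+57904+47·11·28=72380; k=3: 34122+103488+47·66·28=224466; k=4: 69608+0+47·56·28=143304 → min 72380.
Length 5: W₁..W₅: k=1: 0+72380+49·47·28=136864; k=2: 25333+57904+49·11·28=98329; k=3: 60907+103488+49·66·28=254947; k=4: 96173+0+49·56·28=173005 → min 98329.
Optimal order: ((W₁·W₂)·((W₃·W₄)·W₅)) with cost 98329.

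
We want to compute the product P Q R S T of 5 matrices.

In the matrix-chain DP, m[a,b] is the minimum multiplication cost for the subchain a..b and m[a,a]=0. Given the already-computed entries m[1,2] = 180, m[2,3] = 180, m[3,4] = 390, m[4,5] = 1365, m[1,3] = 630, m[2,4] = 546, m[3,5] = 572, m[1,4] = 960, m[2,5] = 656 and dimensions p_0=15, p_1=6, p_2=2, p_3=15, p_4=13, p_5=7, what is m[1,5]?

962

m[1,5] = min over k∈[1,4] of m[1,k]+m[k+1,5]+p_{0}·p_k·p_{5}.
k=1: 0 + 656 + 15·6·7 = 1286; k=2: 180 + 572 + 15·2·7 = 962; k=3: 630 + 1365 + 15·15·7 = 3570; k=4: 960 + 0 + 15·13·7 = 2325.
Minimum: 962 at k=2.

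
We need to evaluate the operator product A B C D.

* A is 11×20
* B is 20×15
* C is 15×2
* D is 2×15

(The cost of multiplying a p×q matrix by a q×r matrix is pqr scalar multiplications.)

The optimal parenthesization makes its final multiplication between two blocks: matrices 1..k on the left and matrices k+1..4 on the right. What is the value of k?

3

Adjacent pairs: AB = 11·20·15 = 3300; BC = 20·15·2 = 600; CD = 15·2·15 = 450.
Length 3: A..C: k=1: 0+600+11·20·2=1040; k=2: 3300+0+11·15·2=3630 → min 1040 | B..D: k=2: 0+450+20·15·15=4950; k=3: 600+0+20·2·15=1200 → min 1200.
Top-level splits: k=1: (A..A)·(B..D) → 0+1200+11·20·15 = 4500; k=2: (A..B)·(C..D) → 3300+450+11·15·15 = 6225; k=3: (A..C)·(D..D) → 1040+0+11·2·15 = 1370.
Best split is after C, i.e. k = 3.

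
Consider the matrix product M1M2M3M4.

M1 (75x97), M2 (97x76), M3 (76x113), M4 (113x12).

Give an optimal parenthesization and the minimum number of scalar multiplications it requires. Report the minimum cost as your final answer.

278820

Adjacent pairs: M1M2 = 75·97·76 = 552900; M2M3 = 97·76·113 = 833036; M3M4 = 76·113·12 = 103056.
Length 3: M1..M3: k=1: 0+833036+75·97·113=1655111; k=2: 552900+0+75·76·113=1197000 → min 1197000 | M2..M4: k=2: 0+103056+97·76·12=191520; k=3: 833036+0+97·113·12=964568 → min 191520.
Length 4: M1..M4: k=1: 0+191520+75·97·12=278820; k=2: 552900+103056+75·76·12=724356; k=3: 1197000+0+75·113·12=1298700 → min 278820.
Optimal parenthesization: (M1(M2(M3M4))) with cost 278820.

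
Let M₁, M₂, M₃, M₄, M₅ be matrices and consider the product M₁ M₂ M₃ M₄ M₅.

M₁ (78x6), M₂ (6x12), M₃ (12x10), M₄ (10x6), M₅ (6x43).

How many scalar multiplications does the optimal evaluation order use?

22752

Adjacent pairs: M₁M₂ = 78·6·12 = 5616; M₂M₃ = 6·12·10 = 720; M₃M₄ = 12·10·6 = 720; M₄M₅ = 10·6·43 = 2580.
Length 3: M₁..M₃: k=1: 0+720+78·6·10=5400; k=2: 5616+0+78·12·10=14976 → min 5400 | M₂..M₄: k=2: 0+720+6·12·6=1152; k=3: 720+0+6·10·6=1080 → min 1080 | M₃..M₅: k=3: 0+2580+12·10·43=7740; k=4: 720+0+12·6·43=3816 → min 3816.
Length 4: M₁..M₄: k=1: 0+1080+78·6·6=3888; k=2: 5616+720+78·12·6=11952; k=3: 5400+0+78·10·6=10080 → min 3888 | M₂..M₅: k=2: 0+3816+6·12·43=6912; k=3: 720+2580+6·10·43=5880; k=4: 1080+0+6·6·43=2628 → min 2628.
Length 5: M₁..M₅: k=1: 0+2628+78·6·43=22752; k=2: 5616+3816+78·12·43=49680; k=3: 5400+2580+78·10·43=41520; k=4: 3888+0+78·6·43=24012 → min 22752.
Optimal order: (M₁ (((M₂ M₃) M₄) M₅)) with cost 22752.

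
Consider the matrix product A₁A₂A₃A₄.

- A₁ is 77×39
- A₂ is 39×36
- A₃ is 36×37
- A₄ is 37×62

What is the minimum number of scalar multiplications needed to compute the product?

Adjacent pairs: A₁A₂ = 77·39·36 = 108108; A₂A₃ = 39·36·37 = 51948; A₃A₄ = 36·37·62 = 82584.
Length 3: A₁..A₃: k=1: 0+51948+77·39·37=163059; k=2: 108108+0+77·36·37=210672 → min 163059 | A₂..A₄: k=2: 0+82584+39·36·62=169632; k=3: 51948+0+39·37·62=141414 → min 141414.
Length 4: A₁..A₄: k=1: 0+141414+77·39·62=327600; k=2: 108108+82584+77·36·62=362556; k=3: 163059+0+77·37·62=339697 → min 327600.
Optimal order: (A₁((A₂A₃)A₄)) with cost 327600.

327600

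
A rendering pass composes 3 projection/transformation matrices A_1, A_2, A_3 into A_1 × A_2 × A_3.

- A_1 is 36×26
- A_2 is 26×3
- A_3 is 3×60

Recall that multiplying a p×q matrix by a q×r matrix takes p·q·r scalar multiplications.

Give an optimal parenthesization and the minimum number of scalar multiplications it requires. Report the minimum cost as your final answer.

9288

(A_1 × (A_2 × A_3)): cost 60840.
((A_1 × A_2) × A_3): cost 9288.
Optimal: ((A_1 × A_2) × A_3) with cost 9288.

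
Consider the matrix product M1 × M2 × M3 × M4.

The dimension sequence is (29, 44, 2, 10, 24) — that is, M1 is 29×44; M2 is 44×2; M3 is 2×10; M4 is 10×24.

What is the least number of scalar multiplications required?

4424

Adjacent pairs: M1M2 = 29·44·2 = 2552; M2M3 = 44·2·10 = 880; M3M4 = 2·10·24 = 480.
Length 3: M1..M3: k=1: 0+880+29·44·10=13640; k=2: 2552+0+29·2·10=3132 → min 3132 | M2..M4: k=2: 0+480+44·2·24=2592; k=3: 880+0+44·10·24=11440 → min 2592.
Length 4: M1..M4: k=1: 0+2592+29·44·24=33216; k=2: 2552+480+29·2·24=4424; k=3: 3132+0+29·10·24=10092 → min 4424.
Optimal order: ((M1 × M2) × (M3 × M4)) with cost 4424.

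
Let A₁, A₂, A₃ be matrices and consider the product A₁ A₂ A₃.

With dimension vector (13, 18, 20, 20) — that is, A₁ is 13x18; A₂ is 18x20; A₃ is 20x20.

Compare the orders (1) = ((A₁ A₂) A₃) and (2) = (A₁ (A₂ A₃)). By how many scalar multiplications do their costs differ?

2000

Order (1) = ((A₁ A₂) A₃): (A₁ A₂): 13×18 by 18×20 → 13×20, cost 13·18·20 = 4680; ((A₁ A₂) A₃): 13×20 by 20×20 → 13×20, cost 13·20·20 = 5200; cumulative 9880. Total 9880.
Order (2) = (A₁ (A₂ A₃)): (A₂ A₃): 18×20 by 20×20 → 18×20, cost 18·20·20 = 7200; (A₁ (A₂ A₃)): 13×18 by 18×20 → 13×20, cost 13·18·20 = 4680; cumulative 11880. Total 11880.
Difference: |9880 − 11880| = 2000.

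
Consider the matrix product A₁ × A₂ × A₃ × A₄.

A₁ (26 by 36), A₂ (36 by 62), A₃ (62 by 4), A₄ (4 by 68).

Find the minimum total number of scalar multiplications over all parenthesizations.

19744

Adjacent pairs: A₁A₂ = 26·36·62 = 58032; A₂A₃ = 36·62·4 = 8928; A₃A₄ = 62·4·68 = 16864.
Length 3: A₁..A₃: k=1: 0+8928+26·36·4=12672; k=2: 58032+0+26·62·4=64480 → min 12672 | A₂..A₄: k=2: 0+16864+36·62·68=168640; k=3: 8928+0+36·4·68=18720 → min 18720.
Length 4: A₁..A₄: k=1: 0+18720+26·36·68=82368; k=2: 58032+16864+26·62·68=184512; k=3: 12672+0+26·4·68=19744 → min 19744.
Optimal order: ((A₁ × (A₂ × A₃)) × A₄) with cost 19744.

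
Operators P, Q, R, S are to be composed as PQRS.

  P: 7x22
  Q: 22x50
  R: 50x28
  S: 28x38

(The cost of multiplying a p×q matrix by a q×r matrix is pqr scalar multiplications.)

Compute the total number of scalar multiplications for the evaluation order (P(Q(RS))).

(RS): 50×28 by 28×38 → 50×38, cost 50·28·38 = 53200
(Q(RS)): 22×50 by 50×38 → 22×38, cost 22·50·38 = 41800; cumulative 95000
(P(Q(RS))): 7×22 by 22×38 → 7×38, cost 7·22·38 = 5852; cumulative 100852
Total: 100852 scalar multiplications.

100852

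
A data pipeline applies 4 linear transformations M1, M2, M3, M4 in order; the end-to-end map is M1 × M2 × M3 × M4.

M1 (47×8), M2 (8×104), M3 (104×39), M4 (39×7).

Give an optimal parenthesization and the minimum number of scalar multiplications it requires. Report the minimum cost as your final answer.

Adjacent pairs: M1M2 = 47·8·104 = 39104; M2M3 = 8·104·39 = 32448; M3M4 = 104·39·7 = 28392.
Length 3: M1..M3: k=1: 0+32448+47·8·39=47112; k=2: 39104+0+47·104·39=229736 → min 47112 | M2..M4: k=2: 0+28392+8·104·7=34216; k=3: 32448+0+8·39·7=34632 → min 34216.
Length 4: M1..M4: k=1: 0+34216+47·8·7=36848; k=2: 39104+28392+47·104·7=101712; k=3: 47112+0+47·39·7=59943 → min 36848.
Optimal parenthesization: (M1 × (M2 × (M3 × M4))) with cost 36848.

36848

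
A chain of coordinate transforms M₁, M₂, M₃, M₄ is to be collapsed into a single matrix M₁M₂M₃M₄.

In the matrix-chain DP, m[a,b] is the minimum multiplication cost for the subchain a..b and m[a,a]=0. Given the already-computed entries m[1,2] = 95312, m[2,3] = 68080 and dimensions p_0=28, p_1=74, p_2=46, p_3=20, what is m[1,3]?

m[1,3] = min over k∈[1,2] of m[1,k]+m[k+1,3]+p_{0}·p_k·p_{3}.
k=1: 0 + 68080 + 28·74·20 = 109520; k=2: 95312 + 0 + 28·46·20 = 121072.
Minimum: 109520 at k=1.

109520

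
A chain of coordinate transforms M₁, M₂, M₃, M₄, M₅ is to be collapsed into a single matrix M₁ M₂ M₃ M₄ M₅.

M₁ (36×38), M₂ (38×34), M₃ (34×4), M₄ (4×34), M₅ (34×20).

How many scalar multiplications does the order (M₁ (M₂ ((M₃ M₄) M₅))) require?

(M₃ M₄): 34×4 by 4×34 → 34×34, cost 34·4·34 = 4624
((M₃ M₄) M₅): 34×34 by 34×20 → 34×20, cost 34·34·20 = 23120; cumulative 27744
(M₂ ((M₃ M₄) M₅)): 38×34 by 34×20 → 38×20, cost 38·34·20 = 25840; cumulative 53584
(M₁ (M₂ ((M₃ M₄) M₅))): 36×38 by 38×20 → 36×20, cost 36·38·20 = 27360; cumulative 80944
Total: 80944 scalar multiplications.

80944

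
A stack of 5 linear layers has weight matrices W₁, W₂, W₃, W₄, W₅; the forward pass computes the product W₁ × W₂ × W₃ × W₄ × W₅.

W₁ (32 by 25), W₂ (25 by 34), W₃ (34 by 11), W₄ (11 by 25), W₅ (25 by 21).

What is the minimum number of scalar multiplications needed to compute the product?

31317

Adjacent pairs: W₁W₂ = 32·25·34 = 27200; W₂W₃ = 25·34·11 = 9350; W₃W₄ = 34·11·25 = 9350; W₄W₅ = 11·25·21 = 5775.
Length 3: W₁..W₃: k=1: 0+9350+32·25·11=18150; k=2: 27200+0+32·34·11=39168 → min 18150 | W₂..W₄: k=2: 0+9350+25·34·25=30600; k=3: 9350+0+25·11·25=16225 → min 16225 | W₃..W₅: k=3: 0+5775+34·11·21=13629; k=4: 9350+0+34·25·21=27200 → min 13629.
Length 4: W₁..W₄: k=1: 0+16225+32·25·25=36225; k=2: 27200+9350+32·34·25=63750; k=3: 18150+0+32·11·25=26950 → min 26950 | W₂..W₅: k=2: 0+13629+25·34·21=31479; k=3: 9350+5775+25·11·21=20900; k=4: 16225+0+25·25·21=29350 → min 20900.
Length 5: W₁..W₅: k=1: 0+20900+32·25·21=37700; k=2: 27200+13629+32·34·21=63677; k=3: 18150+5775+32·11·21=31317; k=4: 26950+0+32·25·21=43750 → min 31317.
Optimal order: ((W₁ × (W₂ × W₃)) × (W₄ × W₅)) with cost 31317.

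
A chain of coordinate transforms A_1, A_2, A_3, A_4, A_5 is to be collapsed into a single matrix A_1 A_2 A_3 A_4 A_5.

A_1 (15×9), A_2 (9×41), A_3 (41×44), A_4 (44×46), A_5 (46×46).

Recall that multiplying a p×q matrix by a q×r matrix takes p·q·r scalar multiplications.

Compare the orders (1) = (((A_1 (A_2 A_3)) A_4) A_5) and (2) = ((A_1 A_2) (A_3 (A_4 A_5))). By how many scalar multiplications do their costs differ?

125637

Order (1) = (((A_1 (A_2 A_3)) A_4) A_5): (A_2 A_3): 9×41 by 41×44 → 9×44, cost 9·41·44 = 16236; (A_1 (A_2 A_3)): 15×9 by 9×44 → 15×44, cost 15·9·44 = 5940; cumulative 22176; ((A_1 (A_2 A_3)) A_4): 15×44 by 44×46 → 15×46, cost 15·44·46 = 30360; cumulative 52536; (((A_1 (A_2 A_3)) A_4) A_5): 15×46 by 46×46 → 15×46, cost 15·46·46 = 31740; cumulative 84276. Total 84276.
Order (2) = ((A_1 A_2) (A_3 (A_4 A_5))): (A_1 A_2): 15×9 by 9×41 → 15×41, cost 15·9·41 = 5535; (A_4 A_5): 44×46 by 46×46 → 44×46, cost 44·46·46 = 93104; (A_3 (A_4 A_5)): 41×44 by 44×46 → 41×46, cost 41·44·46 = 82984; cumulative 176088; ((A_1 A_2) (A_3 (A_4 A_5))): 15×41 by 41×46 → 15×46, cost 15·41·46 = 28290; cumulative 209913. Total 209913.
Difference: |84276 − 209913| = 125637.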